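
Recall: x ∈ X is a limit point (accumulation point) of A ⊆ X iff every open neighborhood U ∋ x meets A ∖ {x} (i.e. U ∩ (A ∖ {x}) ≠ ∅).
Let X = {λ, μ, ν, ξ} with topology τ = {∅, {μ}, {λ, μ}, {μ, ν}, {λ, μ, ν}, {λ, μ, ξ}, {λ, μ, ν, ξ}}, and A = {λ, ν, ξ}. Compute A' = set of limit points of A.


A' = {ξ}

For each x ∈ X, list the open sets U ∈ τ with x ∈ U, then check whether U ∩ (A ∖ {x}) ≠ ∅ for every such U.
  x = λ: open {λ, μ} ∋ x has {λ, μ} ∩ (A ∖ {λ}) = ∅, so x is NOT a limit point.
  x = μ: open {μ} ∋ x has {μ} ∩ (A ∖ {μ}) = ∅, so x is NOT a limit point.
  x = ν: open {μ, ν} ∋ x has {μ, ν} ∩ (A ∖ {ν}) = ∅, so x is NOT a limit point.
  x = ξ: opens ∋ x are {λ, μ, ξ}, {λ, μ, ν, ξ}; each meets A ∖ {ξ}, so x IS a limit point.
Collecting: A' = {ξ}.


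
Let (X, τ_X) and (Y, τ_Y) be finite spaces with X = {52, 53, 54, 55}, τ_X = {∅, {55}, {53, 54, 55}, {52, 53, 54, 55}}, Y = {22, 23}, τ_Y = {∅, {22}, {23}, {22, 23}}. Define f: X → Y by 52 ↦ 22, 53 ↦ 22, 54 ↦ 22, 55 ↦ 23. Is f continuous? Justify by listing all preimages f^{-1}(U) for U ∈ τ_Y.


f is NOT continuous.

Compute f^{-1}(U) for each U ∈ τ_Y:
  U = ∅: f^{-1}(U) = ∅ ∈ τ_X ✓.
  U = {22}: f^{-1}(U) = {52, 53, 54} ∉ τ_X ✗.
  U = {23}: f^{-1}(U) = {55} ∈ τ_X ✓.
  U = {22, 23}: f^{-1}(U) = {52, 53, 54, 55} ∈ τ_X ✓.
Found U = {22} with f^{-1}(U) = {52, 53, 54} not in τ_X. Therefore f is NOT continuous.


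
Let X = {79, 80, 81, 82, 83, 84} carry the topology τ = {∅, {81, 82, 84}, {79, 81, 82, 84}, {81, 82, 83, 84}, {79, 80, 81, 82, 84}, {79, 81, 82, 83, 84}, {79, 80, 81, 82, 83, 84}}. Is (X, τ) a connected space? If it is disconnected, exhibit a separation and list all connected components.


(X, τ) is connected.

Find clopen sets (U ∈ τ with X ∖ U ∈ τ):
  U = ∅, X ∖ U = {79, 80, 81, 82, 83, 84} — both open, so U is clopen.
  U = {79, 80, 81, 82, 83, 84}, X ∖ U = ∅ — both open, so U is clopen.
Only trivial clopens (∅ and X) exist, so (X, τ) is connected.
Compute connected components by grouping points that agree on all clopens:
  component: {79, 80, 81, 82, 83, 84}


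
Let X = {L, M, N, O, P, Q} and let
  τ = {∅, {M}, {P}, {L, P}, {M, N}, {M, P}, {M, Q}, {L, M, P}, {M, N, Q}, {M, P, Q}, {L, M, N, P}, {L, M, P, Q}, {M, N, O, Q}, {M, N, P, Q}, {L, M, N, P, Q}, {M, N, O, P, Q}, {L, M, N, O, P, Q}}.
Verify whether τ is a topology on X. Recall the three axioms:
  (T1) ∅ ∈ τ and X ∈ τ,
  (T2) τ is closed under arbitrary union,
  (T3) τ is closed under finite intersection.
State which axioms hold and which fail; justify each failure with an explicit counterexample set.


τ is NOT a topology on X.

Axiom (T1): ∅ ∈ τ? Yes; X ∈ τ? Yes.
Axiom (T2/T3): check pairwise unions and intersections of members of τ.
Counterexample for (T2): {P} ∪ {M, N} = {M, N, P} ∉ τ. Therefore τ is NOT a topology.


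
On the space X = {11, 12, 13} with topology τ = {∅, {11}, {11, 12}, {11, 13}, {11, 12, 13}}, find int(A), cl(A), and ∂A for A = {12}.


int(A) = ∅, cl(A) = {12}, ∂A = {12}.

Closed sets in (X, τ) are complements of opens:
  closed(X, τ) = {∅, {12}, {13}, {12, 13}, {11, 12, 13}}.
int(A) = ⋃ {U ∈ τ : U ⊆ A}. Opens contained in A: ∅.
Taking the union of these: int(A) = ∅.
cl(A) = ⋂ {C closed : A ⊆ C}. Closed sets containing A: {12}, {12, 13}, {11, 12, 13}.
Intersecting these: cl(A) = {12}.
∂A = cl(A) ∖ int(A) = {12} ∖ ∅ = {12}.


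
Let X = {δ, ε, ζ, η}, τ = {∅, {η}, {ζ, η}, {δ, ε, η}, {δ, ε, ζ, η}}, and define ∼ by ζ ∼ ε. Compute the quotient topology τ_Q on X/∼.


X/∼ = {[δ], [ε=ζ], [η]}; |τ_Q| = 3.

Equivalence classes: [δ], [ε=ζ], [η].
Quotient map π: X → X/∼ sends δ ↦ [δ], ε ↦ [ε=ζ], ζ ↦ [ε=ζ], η ↦ [η].
For each subset V ⊆ X/∼, compute π^{-1}(V) ⊆ X and check whether π^{-1}(V) ∈ τ. V is open in τ_Q iff π^{-1}(V) ∈ τ.
  V = {}: π^{-1}(V) = ∅ ∈ τ ✓.
  V = {[δ]}: π^{-1}(V) = {δ} ∉ τ ✗.
  V = {[ε=ζ]}: π^{-1}(V) = {ε, ζ} ∉ τ ✗.
  V = {[δ], [ε=ζ]}: π^{-1}(V) = {δ, ε, ζ} ∉ τ ✗.
  V = {[η]}: π^{-1}(V) = {η} ∈ τ ✓.
  V = {[δ], [η]}: π^{-1}(V) = {δ, η} ∉ τ ✗.
  V = {[ε=ζ], [η]}: π^{-1}(V) = {ε, ζ, η} ∉ τ ✗.
  V = {[δ], [ε=ζ], [η]}: π^{-1}(V) = {δ, ε, ζ, η} ∈ τ ✓.
Open sets in the quotient: τ_Q = {{}, {[η]}, {[δ], [ε=ζ], [η]}} (3 elements).


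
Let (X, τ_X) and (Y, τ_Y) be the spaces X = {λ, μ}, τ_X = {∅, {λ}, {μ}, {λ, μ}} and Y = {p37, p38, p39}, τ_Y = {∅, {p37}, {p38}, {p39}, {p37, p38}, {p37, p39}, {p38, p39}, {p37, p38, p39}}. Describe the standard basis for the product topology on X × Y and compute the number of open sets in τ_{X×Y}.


Basis B = {∅ × ∅, {λ} × {p37}, {λ} × {p38}, {λ} × {p39}, {μ} × {p37}, {μ} × {p38}, {μ} × {p39}, {λ} × {p37, p38}, {λ} × {p37, p39}, {λ, μ} × {p37}, {λ} × {p38, p39}, {λ, μ} × {p38}, {λ, μ} × {p39}, {μ} × {p37, p38}, {μ} × {p37, p39}, {μ} × {p38, p39}, {λ} × {p37, p38, p39}, {μ} × {p37, p38, p39}, {λ, μ} × {p37, p38}, {λ, μ} × {p37, p39}, {λ, μ} × {p38, p39}, {λ, μ} × {p37, p38, p39}}; |τ_{X×Y}| = 64.

Enumerate products U × V with U ∈ τ_X, V ∈ τ_Y (deduplicated):
  ∅ × ∅ = {} (∅)
  {λ} × {p37} = {(λ,p37)}
  {λ} × {p38} = {(λ,p38)}
  {λ} × {p39} = {(λ,p39)}
  {μ} × {p37} = {(μ,p37)}
  {μ} × {p38} = {(μ,p38)}
  {μ} × {p39} = {(μ,p39)}
  {λ} × {p37, p38} = {(λ,p37), (λ,p38)}
  {λ} × {p37, p39} = {(λ,p37), (λ,p39)}
  {λ, μ} × {p37} = {(λ,p37), (μ,p37)}
  {λ} × {p38, p39} = {(λ,p38), (λ,p39)}
  {λ, μ} × {p38} = {(λ,p38), (μ,p38)}
  {λ, μ} × {p39} = {(λ,p39), (μ,p39)}
  {μ} × {p37, p38} = {(μ,p37), (μ,p38)}
  {μ} × {p37, p39} = {(μ,p37), (μ,p39)}
  {μ} × {p38, p39} = {(μ,p38), (μ,p39)}
  {λ} × {p37, p38, p39} = {(λ,p37), (λ,p38), (λ,p39)}
  {μ} × {p37, p38, p39} = {(μ,p37), (μ,p38), (μ,p39)}
  {λ, μ} × {p37, p38} = {(λ,p37), (λ,p38), (μ,p37), (μ,p38)}
  {λ, μ} × {p37, p39} = {(λ,p37), (λ,p39), (μ,p37), (μ,p39)}
  {λ, μ} × {p38, p39} = {(λ,p38), (λ,p39), (μ,p38), (μ,p39)}
  {λ, μ} × {p37, p38, p39} = {(λ,p37), (λ,p38), (λ,p39), (μ,p37), (μ,p38), (μ,p39)}
These 22 distinct sets form the basis B.
Close under arbitrary unions to get τ_{X×Y}; counting gives |τ_{X×Y}| = 64.


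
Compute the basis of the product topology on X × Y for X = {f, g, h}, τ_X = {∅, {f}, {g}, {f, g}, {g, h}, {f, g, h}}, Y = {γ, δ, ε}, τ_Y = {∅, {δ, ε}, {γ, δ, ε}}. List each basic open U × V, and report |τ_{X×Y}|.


Basis B = {∅ × ∅, {f} × {δ, ε}, {g} × {δ, ε}, {f} × {γ, δ, ε}, {g} × {γ, δ, ε}, {f, g} × {δ, ε}, {g, h} × {δ, ε}, {f, g} × {γ, δ, ε}, {f, g, h} × {δ, ε}, {g, h} × {γ, δ, ε}, {f, g, h} × {γ, δ, ε}}; |τ_{X×Y}| = 18.

Enumerate products U × V with U ∈ τ_X, V ∈ τ_Y (deduplicated):
  ∅ × ∅ = {} (∅)
  {f} × {δ, ε} = {(f,δ), (f,ε)}
  {g} × {δ, ε} = {(g,δ), (g,ε)}
  {f} × {γ, δ, ε} = {(f,γ), (f,δ), (f,ε)}
  {g} × {γ, δ, ε} = {(g,γ), (g,δ), (g,ε)}
  {f, g} × {δ, ε} = {(f,δ), (f,ε), (g,δ), (g,ε)}
  {g, h} × {δ, ε} = {(g,δ), (g,ε), (h,δ), (h,ε)}
  {f, g} × {γ, δ, ε} = {(f,γ), (f,δ), (f,ε), (g,γ), (g,δ), (g,ε)}
  {f, g, h} × {δ, ε} = {(f,δ), (f,ε), (g,δ), (g,ε), (h,δ), (h,ε)}
  {g, h} × {γ, δ, ε} = {(g,γ), (g,δ), (g,ε), (h,γ), (h,δ), (h,ε)}
  {f, g, h} × {γ, δ, ε} = {(f,γ), (f,δ), (f,ε), (g,γ), (g,δ), (g,ε), (h,γ), (h,δ), (h,ε)}
These 11 distinct sets form the basis B.
Close under arbitrary unions to get τ_{X×Y}; counting gives |τ_{X×Y}| = 18.


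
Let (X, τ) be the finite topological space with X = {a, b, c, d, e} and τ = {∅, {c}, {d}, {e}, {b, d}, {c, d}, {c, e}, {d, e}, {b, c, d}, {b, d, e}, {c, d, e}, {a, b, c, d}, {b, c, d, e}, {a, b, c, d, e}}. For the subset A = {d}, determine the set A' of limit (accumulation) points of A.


A' = {a, b}

For each x ∈ X, list the open sets U ∈ τ with x ∈ U, then check whether U ∩ (A ∖ {x}) ≠ ∅ for every such U.
  x = a: opens ∋ x are {a, b, c, d}, {a, b, c, d, e}; each meets A ∖ {a}, so x IS a limit point.
  x = b: opens ∋ x are {b, d}, {b, c, d}, {b, d, e}, {a, b, c, d}, {b, c, d, e}, {a, b, c, d, e}; each meets A ∖ {b}, so x IS a limit point.
  x = c: open {c} ∋ x has {c} ∩ (A ∖ {c}) = ∅, so x is NOT a limit point.
  x = d: open {d} ∋ x has {d} ∩ (A ∖ {d}) = ∅, so x is NOT a limit point.
  x = e: open {e} ∋ x has {e} ∩ (A ∖ {e}) = ∅, so x is NOT a limit point.
Collecting: A' = {a, b}.


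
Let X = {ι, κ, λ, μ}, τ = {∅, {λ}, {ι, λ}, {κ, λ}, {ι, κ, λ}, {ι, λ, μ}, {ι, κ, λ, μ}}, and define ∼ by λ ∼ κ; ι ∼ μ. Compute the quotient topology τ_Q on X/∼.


X/∼ = {[ι=μ], [κ=λ]}; |τ_Q| = 3.

Equivalence classes: [ι=μ], [κ=λ].
Quotient map π: X → X/∼ sends ι ↦ [ι=μ], κ ↦ [κ=λ], λ ↦ [κ=λ], μ ↦ [ι=μ].
For each subset V ⊆ X/∼, compute π^{-1}(V) ⊆ X and check whether π^{-1}(V) ∈ τ. V is open in τ_Q iff π^{-1}(V) ∈ τ.
  V = {}: π^{-1}(V) = ∅ ∈ τ ✓.
  V = {[ι=μ]}: π^{-1}(V) = {ι, μ} ∉ τ ✗.
  V = {[κ=λ]}: π^{-1}(V) = {κ, λ} ∈ τ ✓.
  V = {[ι=μ], [κ=λ]}: π^{-1}(V) = {ι, κ, λ, μ} ∈ τ ✓.
Open sets in the quotient: τ_Q = {{}, {[κ=λ]}, {[ι=μ], [κ=λ]}} (3 elements).


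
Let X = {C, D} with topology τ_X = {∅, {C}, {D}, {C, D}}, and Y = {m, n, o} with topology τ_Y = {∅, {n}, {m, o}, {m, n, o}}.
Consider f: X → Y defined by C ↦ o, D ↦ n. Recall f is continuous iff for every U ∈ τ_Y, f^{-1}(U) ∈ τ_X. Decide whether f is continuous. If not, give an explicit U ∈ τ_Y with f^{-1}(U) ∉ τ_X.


f IS continuous.

Compute f^{-1}(U) for each U ∈ τ_Y:
  U = ∅: f^{-1}(U) = ∅ ∈ τ_X ✓.
  U = {n}: f^{-1}(U) = {D} ∈ τ_X ✓.
  U = {m, o}: f^{-1}(U) = {C} ∈ τ_X ✓.
  U = {m, n, o}: f^{-1}(U) = {C, D} ∈ τ_X ✓.
Every preimage lies in τ_X, so f IS continuous.


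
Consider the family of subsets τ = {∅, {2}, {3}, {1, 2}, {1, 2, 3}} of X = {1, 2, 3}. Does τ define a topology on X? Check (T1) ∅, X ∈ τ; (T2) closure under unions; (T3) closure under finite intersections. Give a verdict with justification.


τ is NOT a topology on X.

Axiom (T1): ∅ ∈ τ? Yes; X ∈ τ? Yes.
Axiom (T2/T3): check pairwise unions and intersections of members of τ.
Counterexample for (T2): {2} ∪ {3} = {2, 3} ∉ τ. Therefore τ is NOT a topology.


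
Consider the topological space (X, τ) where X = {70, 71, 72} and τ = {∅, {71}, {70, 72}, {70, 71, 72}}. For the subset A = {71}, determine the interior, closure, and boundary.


int(A) = {71}, cl(A) = {71}, ∂A = ∅.

Closed sets in (X, τ) are complements of opens:
  closed(X, τ) = {∅, {71}, {70, 72}, {70, 71, 72}}.
int(A) = ⋃ {U ∈ τ : U ⊆ A}. Opens contained in A: ∅, {71}.
Taking the union of these: int(A) = {71}.
cl(A) = ⋂ {C closed : A ⊆ C}. Closed sets containing A: {71}, {70, 71, 72}.
Intersecting these: cl(A) = {71}.
∂A = cl(A) ∖ int(A) = {71} ∖ {71} = ∅.


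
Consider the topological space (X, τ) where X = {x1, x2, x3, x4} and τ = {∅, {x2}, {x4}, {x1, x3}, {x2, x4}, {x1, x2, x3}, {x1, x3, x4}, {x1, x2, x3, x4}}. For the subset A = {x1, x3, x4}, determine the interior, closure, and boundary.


int(A) = {x1, x3, x4}, cl(A) = {x1, x3, x4}, ∂A = ∅.

Closed sets in (X, τ) are complements of opens:
  closed(X, τ) = {∅, {x2}, {x4}, {x1, x3}, {x2, x4}, {x1, x2, x3}, {x1, x3, x4}, {x1, x2, x3, x4}}.
int(A) = ⋃ {U ∈ τ : U ⊆ A}. Opens contained in A: ∅, {x4}, {x1, x3}, {x1, x3, x4}.
Taking the union of these: int(A) = {x1, x3, x4}.
cl(A) = ⋂ {C closed : A ⊆ C}. Closed sets containing A: {x1, x3, x4}, {x1, x2, x3, x4}.
Intersecting these: cl(A) = {x1, x3, x4}.
∂A = cl(A) ∖ int(A) = {x1, x3, x4} ∖ {x1, x3, x4} = ∅.


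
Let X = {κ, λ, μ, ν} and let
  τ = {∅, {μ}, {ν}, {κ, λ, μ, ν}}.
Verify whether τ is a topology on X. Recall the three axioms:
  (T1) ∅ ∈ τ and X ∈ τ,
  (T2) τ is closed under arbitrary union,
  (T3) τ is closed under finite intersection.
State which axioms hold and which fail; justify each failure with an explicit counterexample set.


τ is NOT a topology on X.

Axiom (T1): ∅ ∈ τ? Yes; X ∈ τ? Yes.
Axiom (T2/T3): check pairwise unions and intersections of members of τ.
Counterexample for (T2): {μ} ∪ {ν} = {μ, ν} ∉ τ. Therefore τ is NOT a topology.


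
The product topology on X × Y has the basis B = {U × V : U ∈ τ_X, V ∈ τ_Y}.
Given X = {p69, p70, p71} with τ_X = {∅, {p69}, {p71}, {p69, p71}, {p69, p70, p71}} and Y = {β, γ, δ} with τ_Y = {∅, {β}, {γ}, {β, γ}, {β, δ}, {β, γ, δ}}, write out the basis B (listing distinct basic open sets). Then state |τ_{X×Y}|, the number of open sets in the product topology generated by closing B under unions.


Basis B = {∅ × ∅, {p69} × {β}, {p69} × {γ}, {p71} × {β}, {p71} × {γ}, {p69} × {β, γ}, {p69} × {β, δ}, {p69, p71} × {β}, {p69, p71} × {γ}, {p71} × {β, γ}, {p71} × {β, δ}, {p69} × {β, γ, δ}, {p69, p70, p71} × {β}, {p69, p70, p71} × {γ}, {p71} × {β, γ, δ}, {p69, p71} × {β, γ}, {p69, p71} × {β, δ}, {p69, p71} × {β, γ, δ}, {p69, p70, p71} × {β, γ}, {p69, p70, p71} × {β, δ}, {p69, p70, p71} × {β, γ, δ}}; |τ_{X×Y}| = 70.

Enumerate products U × V with U ∈ τ_X, V ∈ τ_Y (deduplicated):
  ∅ × ∅ = {} (∅)
  {p69} × {β} = {(p69,β)}
  {p69} × {γ} = {(p69,γ)}
  {p71} × {β} = {(p71,β)}
  {p71} × {γ} = {(p71,γ)}
  {p69} × {β, γ} = {(p69,β), (p69,γ)}
  {p69} × {β, δ} = {(p69,β), (p69,δ)}
  {p69, p71} × {β} = {(p69,β), (p71,β)}
  {p69, p71} × {γ} = {(p69,γ), (p71,γ)}
  {p71} × {β, γ} = {(p71,β), (p71,γ)}
  {p71} × {β, δ} = {(p71,β), (p71,δ)}
  {p69} × {β, γ, δ} = {(p69,β), (p69,γ), (p69,δ)}
  {p69, p70, p71} × {β} = {(p69,β), (p70,β), (p71,β)}
  {p69, p70, p71} × {γ} = {(p69,γ), (p70,γ), (p71,γ)}
  {p71} × {β, γ, δ} = {(p71,β), (p71,γ), (p71,δ)}
  {p69, p71} × {β, γ} = {(p69,β), (p69,γ), (p71,β), (p71,γ)}
  {p69, p71} × {β, δ} = {(p69,β), (p69,δ), (p71,β), (p71,δ)}
  {p69, p71} × {β, γ, δ} = {(p69,β), (p69,γ), (p69,δ), (p71,β), (p71,γ), (p71,δ)}
  {p69, p70, p71} × {β, γ} = {(p69,β), (p69,γ), (p70,β), (p70,γ), (p71,β), (p71,γ)}
  {p69, p70, p71} × {β, δ} = {(p69,β), (p69,δ), (p70,β), (p70,δ), (p71,β), (p71,δ)}
  {p69, p70, p71} × {β, γ, δ} = {(p69,β), (p69,γ), (p69,δ), (p70,β), (p70,γ), (p70,δ), (p71,β), (p71,γ), (p71,δ)}
These 21 distinct sets form the basis B.
Close under arbitrary unions to get τ_{X×Y}; counting gives |τ_{X×Y}| = 70.


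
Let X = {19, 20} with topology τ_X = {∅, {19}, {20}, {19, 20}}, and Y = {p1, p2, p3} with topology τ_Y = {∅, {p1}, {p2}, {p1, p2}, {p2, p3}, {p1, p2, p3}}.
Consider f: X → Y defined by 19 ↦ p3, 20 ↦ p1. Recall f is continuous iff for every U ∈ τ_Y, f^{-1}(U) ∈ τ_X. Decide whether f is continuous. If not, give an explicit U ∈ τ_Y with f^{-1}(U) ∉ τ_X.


f IS continuous.

Compute f^{-1}(U) for each U ∈ τ_Y:
  U = ∅: f^{-1}(U) = ∅ ∈ τ_X ✓.
  U = {p1}: f^{-1}(U) = {20} ∈ τ_X ✓.
  U = {p2}: f^{-1}(U) = ∅ ∈ τ_X ✓.
  U = {p1, p2}: f^{-1}(U) = {20} ∈ τ_X ✓.
  U = {p2, p3}: f^{-1}(U) = {19} ∈ τ_X ✓.
  U = {p1, p2, p3}: f^{-1}(U) = {19, 20} ∈ τ_X ✓.
Every preimage lies in τ_X, so f IS continuous.


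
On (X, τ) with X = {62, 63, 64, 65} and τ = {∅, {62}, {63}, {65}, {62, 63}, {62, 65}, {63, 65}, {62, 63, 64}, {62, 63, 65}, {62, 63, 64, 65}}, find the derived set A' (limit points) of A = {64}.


A' = ∅

For each x ∈ X, list the open sets U ∈ τ with x ∈ U, then check whether U ∩ (A ∖ {x}) ≠ ∅ for every such U.
  x = 62: open {62} ∋ x has {62} ∩ (A ∖ {62}) = ∅, so x is NOT a limit point.
  x = 63: open {63} ∋ x has {63} ∩ (A ∖ {63}) = ∅, so x is NOT a limit point.
  x = 64: open {62, 63, 64} ∋ x has {62, 63, 64} ∩ (A ∖ {64}) = ∅, so x is NOT a limit point.
  x = 65: open {65} ∋ x has {65} ∩ (A ∖ {65}) = ∅, so x is NOT a limit point.
Collecting: A' = ∅.


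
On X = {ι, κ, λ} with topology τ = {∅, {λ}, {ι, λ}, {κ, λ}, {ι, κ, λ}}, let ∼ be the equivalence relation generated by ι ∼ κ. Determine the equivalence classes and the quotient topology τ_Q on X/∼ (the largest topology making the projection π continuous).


X/∼ = {[ι=κ], [λ]}; |τ_Q| = 3.

Equivalence classes: [ι=κ], [λ].
Quotient map π: X → X/∼ sends ι ↦ [ι=κ], κ ↦ [ι=κ], λ ↦ [λ].
For each subset V ⊆ X/∼, compute π^{-1}(V) ⊆ X and check whether π^{-1}(V) ∈ τ. V is open in τ_Q iff π^{-1}(V) ∈ τ.
  V = {}: π^{-1}(V) = ∅ ∈ τ ✓.
  V = {[ι=κ]}: π^{-1}(V) = {ι, κ} ∉ τ ✗.
  V = {[λ]}: π^{-1}(V) = {λ} ∈ τ ✓.
  V = {[ι=κ], [λ]}: π^{-1}(V) = {ι, κ, λ} ∈ τ ✓.
Open sets in the quotient: τ_Q = {{}, {[λ]}, {[ι=κ], [λ]}} (3 elements).


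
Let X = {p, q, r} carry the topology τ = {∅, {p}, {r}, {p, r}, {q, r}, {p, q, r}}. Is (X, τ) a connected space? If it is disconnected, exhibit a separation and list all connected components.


(X, τ) is disconnected; components = [{p}, {q, r}].

Find clopen sets (U ∈ τ with X ∖ U ∈ τ):
  U = ∅, X ∖ U = {p, q, r} — both open, so U is clopen.
  U = {p}, X ∖ U = {q, r} — both open, so U is clopen.
  U = {q, r}, X ∖ U = {p} — both open, so U is clopen.
  U = {p, q, r}, X ∖ U = ∅ — both open, so U is clopen.
Nontrivial clopen(s) exist: e.g. {p}. So (X, τ) is disconnected.
Compute connected components by grouping points that agree on all clopens:
  component: {p}
  component: {q, r}


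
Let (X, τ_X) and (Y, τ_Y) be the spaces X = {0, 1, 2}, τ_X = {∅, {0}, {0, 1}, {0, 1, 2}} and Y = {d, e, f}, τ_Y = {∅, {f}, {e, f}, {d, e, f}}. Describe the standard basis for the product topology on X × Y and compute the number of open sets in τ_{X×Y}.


Basis B = {∅ × ∅, {0} × {f}, {0} × {e, f}, {0, 1} × {f}, {0} × {d, e, f}, {0, 1, 2} × {f}, {0, 1} × {e, f}, {0, 1} × {d, e, f}, {0, 1, 2} × {e, f}, {0, 1, 2} × {d, e, f}}; |τ_{X×Y}| = 20.

Enumerate products U × V with U ∈ τ_X, V ∈ τ_Y (deduplicated):
  ∅ × ∅ = {} (∅)
  {0} × {f} = {(0,f)}
  {0} × {e, f} = {(0,e), (0,f)}
  {0, 1} × {f} = {(0,f), (1,f)}
  {0} × {d, e, f} = {(0,d), (0,e), (0,f)}
  {0, 1, 2} × {f} = {(0,f), (1,f), (2,f)}
  {0, 1} × {e, f} = {(0,e), (0,f), (1,e), (1,f)}
  {0, 1} × {d, e, f} = {(0,d), (0,e), (0,f), (1,d), (1,e), (1,f)}
  {0, 1, 2} × {e, f} = {(0,e), (0,f), (1,e), (1,f), (2,e), (2,f)}
  {0, 1, 2} × {d, e, f} = {(0,d), (0,e), (0,f), (1,d), (1,e), (1,f), (2,d), (2,e), (2,f)}
These 10 distinct sets form the basis B.
Close under arbitrary unions to get τ_{X×Y}; counting gives |τ_{X×Y}| = 20.


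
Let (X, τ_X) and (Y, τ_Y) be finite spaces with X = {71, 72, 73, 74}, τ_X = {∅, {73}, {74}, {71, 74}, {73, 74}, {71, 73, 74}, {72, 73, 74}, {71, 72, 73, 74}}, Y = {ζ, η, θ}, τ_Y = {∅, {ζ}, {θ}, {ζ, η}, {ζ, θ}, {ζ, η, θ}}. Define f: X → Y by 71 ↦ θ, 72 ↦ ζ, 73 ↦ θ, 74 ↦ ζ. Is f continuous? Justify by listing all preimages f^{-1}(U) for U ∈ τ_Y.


f is NOT continuous.

Compute f^{-1}(U) for each U ∈ τ_Y:
  U = ∅: f^{-1}(U) = ∅ ∈ τ_X ✓.
  U = {ζ}: f^{-1}(U) = {72, 74} ∉ τ_X ✗.
  U = {θ}: f^{-1}(U) = {71, 73} ∉ τ_X ✗.
  U = {ζ, η}: f^{-1}(U) = {72, 74} ∉ τ_X ✗.
  U = {ζ, θ}: f^{-1}(U) = {71, 72, 73, 74} ∈ τ_X ✓.
  U = {ζ, η, θ}: f^{-1}(U) = {71, 72, 73, 74} ∈ τ_X ✓.
Found U = {ζ} with f^{-1}(U) = {72, 74} not in τ_X. Therefore f is NOT continuous.


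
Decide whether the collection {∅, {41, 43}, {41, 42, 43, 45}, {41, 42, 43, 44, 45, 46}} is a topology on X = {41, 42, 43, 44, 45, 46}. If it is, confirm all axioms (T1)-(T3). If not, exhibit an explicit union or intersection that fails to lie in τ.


τ IS a topology on X.

Axiom (T1): ∅ ∈ τ? Yes; X ∈ τ? Yes.
Axiom (T2/T3): check pairwise unions and intersections of members of τ.
All pairwise intersections and unions checked — each lies in τ. Therefore τ satisfies (T1), (T2), (T3): it IS a topology on X.


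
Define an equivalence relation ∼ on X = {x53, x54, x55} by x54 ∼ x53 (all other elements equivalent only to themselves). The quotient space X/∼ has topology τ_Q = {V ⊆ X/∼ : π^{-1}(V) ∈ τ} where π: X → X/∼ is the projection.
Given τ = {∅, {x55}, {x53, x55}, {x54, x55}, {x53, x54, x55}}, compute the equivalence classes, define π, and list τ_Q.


X/∼ = {[x53=x54], [x55]}; |τ_Q| = 3.

Equivalence classes: [x53=x54], [x55].
Quotient map π: X → X/∼ sends x53 ↦ [x53=x54], x54 ↦ [x53=x54], x55 ↦ [x55].
For each subset V ⊆ X/∼, compute π^{-1}(V) ⊆ X and check whether π^{-1}(V) ∈ τ. V is open in τ_Q iff π^{-1}(V) ∈ τ.
  V = {}: π^{-1}(V) = ∅ ∈ τ ✓.
  V = {[x53=x54]}: π^{-1}(V) = {x53, x54} ∉ τ ✗.
  V = {[x55]}: π^{-1}(V) = {x55} ∈ τ ✓.
  V = {[x53=x54], [x55]}: π^{-1}(V) = {x53, x54, x55} ∈ τ ✓.
Open sets in the quotient: τ_Q = {{}, {[x55]}, {[x53=x54], [x55]}} (3 elements).


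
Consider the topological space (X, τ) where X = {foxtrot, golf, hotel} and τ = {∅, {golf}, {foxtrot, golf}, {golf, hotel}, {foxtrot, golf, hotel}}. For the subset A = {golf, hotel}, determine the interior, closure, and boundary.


int(A) = {golf, hotel}, cl(A) = {foxtrot, golf, hotel}, ∂A = {foxtrot}.

Closed sets in (X, τ) are complements of opens:
  closed(X, τ) = {∅, {foxtrot}, {hotel}, {foxtrot, hotel}, {foxtrot, golf, hotel}}.
int(A) = ⋃ {U ∈ τ : U ⊆ A}. Opens contained in A: ∅, {golf}, {golf, hotel}.
Taking the union of these: int(A) = {golf, hotel}.
cl(A) = ⋂ {C closed : A ⊆ C}. Closed sets containing A: {foxtrot, golf, hotel}.
Intersecting these: cl(A) = {foxtrot, golf, hotel}.
∂A = cl(A) ∖ int(A) = {foxtrot, golf, hotel} ∖ {golf, hotel} = {foxtrot}.


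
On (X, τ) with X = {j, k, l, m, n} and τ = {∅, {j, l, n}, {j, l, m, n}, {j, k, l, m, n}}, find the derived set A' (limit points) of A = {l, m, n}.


A' = {j, k, l, m, n}

For each x ∈ X, list the open sets U ∈ τ with x ∈ U, then check whether U ∩ (A ∖ {x}) ≠ ∅ for every such U.
  x = j: opens ∋ x are {j, l, n}, {j, l, m, n}, {j, k, l, m, n}; each meets A ∖ {j}, so x IS a limit point.
  x = k: opens ∋ x are {j, k, l, m, n}; each meets A ∖ {k}, so x IS a limit point.
  x = l: opens ∋ x are {j, l, n}, {j, l, m, n}, {j, k, l, m, n}; each meets A ∖ {l}, so x IS a limit point.
  x = m: opens ∋ x are {j, l, m, n}, {j, k, l, m, n}; each meets A ∖ {m}, so x IS a limit point.
  x = n: opens ∋ x are {j, l, n}, {j, l, m, n}, {j, k, l, m, n}; each meets A ∖ {n}, so x IS a limit point.
Collecting: A' = {j, k, l, m, n}.


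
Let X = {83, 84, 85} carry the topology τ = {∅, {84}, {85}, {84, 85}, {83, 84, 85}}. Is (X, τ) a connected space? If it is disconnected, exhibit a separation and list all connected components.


(X, τ) is connected.

Find clopen sets (U ∈ τ with X ∖ U ∈ τ):
  U = ∅, X ∖ U = {83, 84, 85} — both open, so U is clopen.
  U = {83, 84, 85}, X ∖ U = ∅ — both open, so U is clopen.
Only trivial clopens (∅ and X) exist, so (X, τ) is connected.
Compute connected components by grouping points that agree on all clopens:
  component: {83, 84, 85}


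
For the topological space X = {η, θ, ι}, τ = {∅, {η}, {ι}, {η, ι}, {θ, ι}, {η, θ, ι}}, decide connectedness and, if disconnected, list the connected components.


(X, τ) is disconnected; components = [{η}, {θ, ι}].

Find clopen sets (U ∈ τ with X ∖ U ∈ τ):
  U = ∅, X ∖ U = {η, θ, ι} — both open, so U is clopen.
  U = {η}, X ∖ U = {θ, ι} — both open, so U is clopen.
  U = {θ, ι}, X ∖ U = {η} — both open, so U is clopen.
  U = {η, θ, ι}, X ∖ U = ∅ — both open, so U is clopen.
Nontrivial clopen(s) exist: e.g. {θ, ι}. So (X, τ) is disconnected.
Compute connected components by grouping points that agree on all clopens:
  component: {η}
  component: {θ, ι}


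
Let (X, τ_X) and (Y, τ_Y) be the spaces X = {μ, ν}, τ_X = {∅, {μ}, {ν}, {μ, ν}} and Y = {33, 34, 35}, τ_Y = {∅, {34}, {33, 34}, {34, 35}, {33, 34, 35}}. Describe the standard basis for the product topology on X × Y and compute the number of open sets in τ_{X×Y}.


Basis B = {∅ × ∅, {μ} × {34}, {ν} × {34}, {μ} × {33, 34}, {μ} × {34, 35}, {μ, ν} × {34}, {ν} × {33, 34}, {ν} × {34, 35}, {μ} × {33, 34, 35}, {ν} × {33, 34, 35}, {μ, ν} × {33, 34}, {μ, ν} × {34, 35}, {μ, ν} × {33, 34, 35}}; |τ_{X×Y}| = 25.

Enumerate products U × V with U ∈ τ_X, V ∈ τ_Y (deduplicated):
  ∅ × ∅ = {} (∅)
  {μ} × {34} = {(μ,34)}
  {ν} × {34} = {(ν,34)}
  {μ} × {33, 34} = {(μ,33), (μ,34)}
  {μ} × {34, 35} = {(μ,34), (μ,35)}
  {μ, ν} × {34} = {(μ,34), (ν,34)}
  {ν} × {33, 34} = {(ν,33), (ν,34)}
  {ν} × {34, 35} = {(ν,34), (ν,35)}
  {μ} × {33, 34, 35} = {(μ,33), (μ,34), (μ,35)}
  {ν} × {33, 34, 35} = {(ν,33), (ν,34), (ν,35)}
  {μ, ν} × {33, 34} = {(μ,33), (μ,34), (ν,33), (ν,34)}
  {μ, ν} × {34, 35} = {(μ,34), (μ,35), (ν,34), (ν,35)}
  {μ, ν} × {33, 34, 35} = {(μ,33), (μ,34), (μ,35), (ν,33), (ν,34), (ν,35)}
These 13 distinct sets form the basis B.
Close under arbitrary unions to get τ_{X×Y}; counting gives |τ_{X×Y}| = 25.


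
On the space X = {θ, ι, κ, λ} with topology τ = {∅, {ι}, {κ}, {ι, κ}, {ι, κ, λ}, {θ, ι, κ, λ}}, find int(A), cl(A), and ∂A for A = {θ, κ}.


int(A) = {κ}, cl(A) = {θ, κ, λ}, ∂A = {θ, λ}.

Closed sets in (X, τ) are complements of opens:
  closed(X, τ) = {∅, {θ}, {θ, λ}, {θ, ι, λ}, {θ, κ, λ}, {θ, ι, κ, λ}}.
int(A) = ⋃ {U ∈ τ : U ⊆ A}. Opens contained in A: ∅, {κ}.
Taking the union of these: int(A) = {κ}.
cl(A) = ⋂ {C closed : A ⊆ C}. Closed sets containing A: {θ, κ, λ}, {θ, ι, κ, λ}.
Intersecting these: cl(A) = {θ, κ, λ}.
∂A = cl(A) ∖ int(A) = {θ, κ, λ} ∖ {κ} = {θ, λ}.


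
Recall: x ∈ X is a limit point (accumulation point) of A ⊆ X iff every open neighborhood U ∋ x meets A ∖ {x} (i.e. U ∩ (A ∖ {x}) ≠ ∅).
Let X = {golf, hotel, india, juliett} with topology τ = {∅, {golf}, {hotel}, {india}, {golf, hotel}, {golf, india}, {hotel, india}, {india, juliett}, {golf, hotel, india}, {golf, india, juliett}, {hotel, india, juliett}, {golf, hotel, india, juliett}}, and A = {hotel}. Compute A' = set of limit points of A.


A' = ∅

For each x ∈ X, list the open sets U ∈ τ with x ∈ U, then check whether U ∩ (A ∖ {x}) ≠ ∅ for every such U.
  x = golf: open {golf} ∋ x has {golf} ∩ (A ∖ {golf}) = ∅, so x is NOT a limit point.
  x = hotel: open {hotel} ∋ x has {hotel} ∩ (A ∖ {hotel}) = ∅, so x is NOT a limit point.
  x = india: open {india} ∋ x has {india} ∩ (A ∖ {india}) = ∅, so x is NOT a limit point.
  x = juliett: open {india, juliett} ∋ x has {india, juliett} ∩ (A ∖ {juliett}) = ∅, so x is NOT a limit point.
Collecting: A' = ∅.


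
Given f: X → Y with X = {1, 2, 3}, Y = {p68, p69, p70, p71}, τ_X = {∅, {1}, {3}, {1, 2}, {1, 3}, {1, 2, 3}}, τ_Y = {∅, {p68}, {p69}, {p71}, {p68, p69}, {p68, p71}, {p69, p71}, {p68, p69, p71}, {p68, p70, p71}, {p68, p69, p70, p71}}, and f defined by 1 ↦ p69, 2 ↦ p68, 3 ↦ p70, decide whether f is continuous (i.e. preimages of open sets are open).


f is NOT continuous.

Compute f^{-1}(U) for each U ∈ τ_Y:
  U = ∅: f^{-1}(U) = ∅ ∈ τ_X ✓.
  U = {p68}: f^{-1}(U) = {2} ∉ τ_X ✗.
  U = {p69}: f^{-1}(U) = {1} ∈ τ_X ✓.
  U = {p71}: f^{-1}(U) = ∅ ∈ τ_X ✓.
  U = {p68, p69}: f^{-1}(U) = {1, 2} ∈ τ_X ✓.
  U = {p68, p71}: f^{-1}(U) = {2} ∉ τ_X ✗.
  U = {p69, p71}: f^{-1}(U) = {1} ∈ τ_X ✓.
  U = {p68, p69, p71}: f^{-1}(U) = {1, 2} ∈ τ_X ✓.
  U = {p68, p70, p71}: f^{-1}(U) = {2, 3} ∉ τ_X ✗.
  U = {p68, p69, p70, p71}: f^{-1}(U) = {1, 2, 3} ∈ τ_X ✓.
Found U = {p68} with f^{-1}(U) = {2} not in τ_X. Therefore f is NOT continuous.


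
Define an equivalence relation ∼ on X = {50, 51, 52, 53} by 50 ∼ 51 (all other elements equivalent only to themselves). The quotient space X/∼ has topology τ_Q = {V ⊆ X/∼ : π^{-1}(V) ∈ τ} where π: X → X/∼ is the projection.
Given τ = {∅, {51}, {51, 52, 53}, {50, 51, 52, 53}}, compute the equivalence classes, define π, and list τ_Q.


X/∼ = {[50=51], [52], [53]}; |τ_Q| = 2.

Equivalence classes: [50=51], [52], [53].
Quotient map π: X → X/∼ sends 50 ↦ [50=51], 51 ↦ [50=51], 52 ↦ [52], 53 ↦ [53].
For each subset V ⊆ X/∼, compute π^{-1}(V) ⊆ X and check whether π^{-1}(V) ∈ τ. V is open in τ_Q iff π^{-1}(V) ∈ τ.
  V = {}: π^{-1}(V) = ∅ ∈ τ ✓.
  V = {[50=51]}: π^{-1}(V) = {50, 51} ∉ τ ✗.
  V = {[52]}: π^{-1}(V) = {52} ∉ τ ✗.
  V = {[50=51], [52]}: π^{-1}(V) = {50, 51, 52} ∉ τ ✗.
  V = {[53]}: π^{-1}(V) = {53} ∉ τ ✗.
  V = {[50=51], [53]}: π^{-1}(V) = {50, 51, 53} ∉ τ ✗.
  V = {[52], [53]}: π^{-1}(V) = {52, 53} ∉ τ ✗.
  V = {[50=51], [52], [53]}: π^{-1}(V) = {50, 51, 52, 53} ∈ τ ✓.
Open sets in the quotient: τ_Q = {{}, {[50=51], [52], [53]}} (2 elements).


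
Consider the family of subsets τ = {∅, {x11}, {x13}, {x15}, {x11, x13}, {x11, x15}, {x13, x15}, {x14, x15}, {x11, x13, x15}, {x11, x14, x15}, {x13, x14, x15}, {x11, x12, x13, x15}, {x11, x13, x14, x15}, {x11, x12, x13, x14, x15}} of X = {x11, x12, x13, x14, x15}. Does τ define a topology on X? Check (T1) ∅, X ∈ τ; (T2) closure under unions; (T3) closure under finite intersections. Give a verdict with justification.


τ IS a topology on X.

Axiom (T1): ∅ ∈ τ? Yes; X ∈ τ? Yes.
Axiom (T2/T3): check pairwise unions and intersections of members of τ.
All pairwise intersections and unions checked — each lies in τ. Therefore τ satisfies (T1), (T2), (T3): it IS a topology on X.


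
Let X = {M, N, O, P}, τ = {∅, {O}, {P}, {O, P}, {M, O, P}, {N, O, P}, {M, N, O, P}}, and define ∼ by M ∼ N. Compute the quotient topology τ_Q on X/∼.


X/∼ = {[M=N], [O], [P]}; |τ_Q| = 5.

Equivalence classes: [M=N], [O], [P].
Quotient map π: X → X/∼ sends M ↦ [M=N], N ↦ [M=N], O ↦ [O], P ↦ [P].
For each subset V ⊆ X/∼, compute π^{-1}(V) ⊆ X and check whether π^{-1}(V) ∈ τ. V is open in τ_Q iff π^{-1}(V) ∈ τ.
  V = {}: π^{-1}(V) = ∅ ∈ τ ✓.
  V = {[M=N]}: π^{-1}(V) = {M, N} ∉ τ ✗.
  V = {[O]}: π^{-1}(V) = {O} ∈ τ ✓.
  V = {[M=N], [O]}: π^{-1}(V) = {M, N, O} ∉ τ ✗.
  V = {[P]}: π^{-1}(V) = {P} ∈ τ ✓.
  V = {[M=N], [P]}: π^{-1}(V) = {M, N, P} ∉ τ ✗.
  V = {[O], [P]}: π^{-1}(V) = {O, P} ∈ τ ✓.
  V = {[M=N], [O], [P]}: π^{-1}(V) = {M, N, O, P} ∈ τ ✓.
Open sets in the quotient: τ_Q = {{}, {[O]}, {[P]}, {[O], [P]}, {[M=N], [O], [P]}} (5 elements).


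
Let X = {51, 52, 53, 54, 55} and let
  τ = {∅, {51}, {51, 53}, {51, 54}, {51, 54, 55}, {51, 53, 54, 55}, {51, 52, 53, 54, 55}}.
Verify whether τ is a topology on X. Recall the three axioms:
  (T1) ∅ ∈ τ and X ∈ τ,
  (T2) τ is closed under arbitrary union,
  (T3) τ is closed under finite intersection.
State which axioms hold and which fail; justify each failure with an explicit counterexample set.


τ is NOT a topology on X.

Axiom (T1): ∅ ∈ τ? Yes; X ∈ τ? Yes.
Axiom (T2/T3): check pairwise unions and intersections of members of τ.
Counterexample for (T2): {51, 53} ∪ {51, 54} = {51, 53, 54} ∉ τ. Therefore τ is NOT a topology.


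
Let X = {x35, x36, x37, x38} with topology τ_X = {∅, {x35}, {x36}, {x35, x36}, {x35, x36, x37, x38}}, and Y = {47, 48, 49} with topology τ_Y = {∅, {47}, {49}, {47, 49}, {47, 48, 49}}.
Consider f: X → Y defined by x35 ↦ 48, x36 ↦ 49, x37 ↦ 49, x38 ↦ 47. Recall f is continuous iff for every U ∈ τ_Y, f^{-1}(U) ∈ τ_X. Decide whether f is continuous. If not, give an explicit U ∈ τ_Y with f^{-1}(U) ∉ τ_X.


f is NOT continuous.

Compute f^{-1}(U) for each U ∈ τ_Y:
  U = ∅: f^{-1}(U) = ∅ ∈ τ_X ✓.
  U = {47}: f^{-1}(U) = {x38} ∉ τ_X ✗.
  U = {49}: f^{-1}(U) = {x36, x37} ∉ τ_X ✗.
  U = {47, 49}: f^{-1}(U) = {x36, x37, x38} ∉ τ_X ✗.
  U = {47, 48, 49}: f^{-1}(U) = {x35, x36, x37, x38} ∈ τ_X ✓.
Found U = {47} with f^{-1}(U) = {x38} not in τ_X. Therefore f is NOT continuous.


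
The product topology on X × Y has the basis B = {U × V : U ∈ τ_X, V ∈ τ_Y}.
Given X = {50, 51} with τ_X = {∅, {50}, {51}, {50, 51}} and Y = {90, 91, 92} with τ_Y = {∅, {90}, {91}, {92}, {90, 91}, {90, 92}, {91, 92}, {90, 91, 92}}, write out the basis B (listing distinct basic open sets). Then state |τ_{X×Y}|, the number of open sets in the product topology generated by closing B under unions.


Basis B = {∅ × ∅, {50} × {90}, {50} × {91}, {50} × {92}, {51} × {90}, {51} × {91}, {51} × {92}, {50} × {90, 91}, {50} × {90, 92}, {50, 51} × {90}, {50} × {91, 92}, {50, 51} × {91}, {50, 51} × {92}, {51} × {90, 91}, {51} × {90, 92}, {51} × {91, 92}, {50} × {90, 91, 92}, {51} × {90, 91, 92}, {50, 51} × {90, 91}, {50, 51} × {90, 92}, {50, 51} × {91, 92}, {50, 51} × {90, 91, 92}}; |τ_{X×Y}| = 64.

Enumerate products U × V with U ∈ τ_X, V ∈ τ_Y (deduplicated):
  ∅ × ∅ = {} (∅)
  {50} × {90} = {(50,90)}
  {50} × {91} = {(50,91)}
  {50} × {92} = {(50,92)}
  {51} × {90} = {(51,90)}
  {51} × {91} = {(51,91)}
  {51} × {92} = {(51,92)}
  {50} × {90, 91} = {(50,90), (50,91)}
  {50} × {90, 92} = {(50,90), (50,92)}
  {50, 51} × {90} = {(50,90), (51,90)}
  {50} × {91, 92} = {(50,91), (50,92)}
  {50, 51} × {91} = {(50,91), (51,91)}
  {50, 51} × {92} = {(50,92), (51,92)}
  {51} × {90, 91} = {(51,90), (51,91)}
  {51} × {90, 92} = {(51,90), (51,92)}
  {51} × {91, 92} = {(51,91), (51,92)}
  {50} × {90, 91, 92} = {(50,90), (50,91), (50,92)}
  {51} × {90, 91, 92} = {(51,90), (51,91), (51,92)}
  {50, 51} × {90, 91} = {(50,90), (50,91), (51,90), (51,91)}
  {50, 51} × {90, 92} = {(50,90), (50,92), (51,90), (51,92)}
  {50, 51} × {91, 92} = {(50,91), (50,92), (51,91), (51,92)}
  {50, 51} × {90, 91, 92} = {(50,90), (50,91), (50,92), (51,90), (51,91), (51,92)}
These 22 distinct sets form the basis B.
Close under arbitrary unions to get τ_{X×Y}; counting gives |τ_{X×Y}| = 64.


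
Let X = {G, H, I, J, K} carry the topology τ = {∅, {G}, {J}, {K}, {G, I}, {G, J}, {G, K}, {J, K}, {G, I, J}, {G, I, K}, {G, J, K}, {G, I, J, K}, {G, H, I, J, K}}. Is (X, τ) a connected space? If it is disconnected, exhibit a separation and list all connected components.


(X, τ) is connected.

Find clopen sets (U ∈ τ with X ∖ U ∈ τ):
  U = ∅, X ∖ U = {G, H, I, J, K} — both open, so U is clopen.
  U = {G, H, I, J, K}, X ∖ U = ∅ — both open, so U is clopen.
Only trivial clopens (∅ and X) exist, so (X, τ) is connected.
Compute connected components by grouping points that agree on all clopens:
  component: {G, H, I, J, K}


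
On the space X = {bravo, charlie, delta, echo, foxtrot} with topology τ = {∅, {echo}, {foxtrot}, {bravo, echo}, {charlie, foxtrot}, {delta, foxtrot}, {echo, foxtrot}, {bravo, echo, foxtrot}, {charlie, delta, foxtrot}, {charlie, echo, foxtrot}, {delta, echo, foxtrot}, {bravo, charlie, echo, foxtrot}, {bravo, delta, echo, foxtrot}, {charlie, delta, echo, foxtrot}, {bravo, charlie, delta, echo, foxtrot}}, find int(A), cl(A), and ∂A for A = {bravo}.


int(A) = ∅, cl(A) = {bravo}, ∂A = {bravo}.

Closed sets in (X, τ) are complements of opens:
  closed(X, τ) = {∅, {bravo}, {charlie}, {delta}, {bravo, charlie}, {bravo, delta}, {bravo, echo}, {charlie, delta}, {bravo, charlie, delta}, {bravo, charlie, echo}, {bravo, delta, echo}, {charlie, delta, foxtrot}, {bravo, charlie, delta, echo}, {bravo, charlie, delta, foxtrot}, {bravo, charlie, delta, echo, foxtrot}}.
int(A) = ⋃ {U ∈ τ : U ⊆ A}. Opens contained in A: ∅.
Taking the union of these: int(A) = ∅.
cl(A) = ⋂ {C closed : A ⊆ C}. Closed sets containing A: {bravo}, {bravo, charlie}, {bravo, delta}, {bravo, echo}, {bravo, charlie, delta}, {bravo, charlie, echo}, {bravo, delta, echo}, {bravo, charlie, delta, echo}, {bravo, charlie, delta, foxtrot}, {bravo, charlie, delta, echo, foxtrot}.
Intersecting these: cl(A) = {bravo}.
∂A = cl(A) ∖ int(A) = {bravo} ∖ ∅ = {bravo}.


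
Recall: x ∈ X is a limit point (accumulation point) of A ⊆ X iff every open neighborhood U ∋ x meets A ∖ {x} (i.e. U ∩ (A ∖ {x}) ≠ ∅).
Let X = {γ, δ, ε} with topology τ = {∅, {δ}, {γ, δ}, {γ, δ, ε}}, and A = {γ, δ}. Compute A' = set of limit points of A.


A' = {γ, ε}

For each x ∈ X, list the open sets U ∈ τ with x ∈ U, then check whether U ∩ (A ∖ {x}) ≠ ∅ for every such U.
  x = γ: opens ∋ x are {γ, δ}, {γ, δ, ε}; each meets A ∖ {γ}, so x IS a limit point.
  x = δ: open {δ} ∋ x has {δ} ∩ (A ∖ {δ}) = ∅, so x is NOT a limit point.
  x = ε: opens ∋ x are {γ, δ, ε}; each meets A ∖ {ε}, so x IS a limit point.
Collecting: A' = {γ, ε}.


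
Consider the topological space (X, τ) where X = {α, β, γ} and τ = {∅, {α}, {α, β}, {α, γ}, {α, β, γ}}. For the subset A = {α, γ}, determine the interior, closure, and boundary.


int(A) = {α, γ}, cl(A) = {α, β, γ}, ∂A = {β}.

Closed sets in (X, τ) are complements of opens:
  closed(X, τ) = {∅, {β}, {γ}, {β, γ}, {α, β, γ}}.
int(A) = ⋃ {U ∈ τ : U ⊆ A}. Opens contained in A: ∅, {α}, {α, γ}.
Taking the union of these: int(A) = {α, γ}.
cl(A) = ⋂ {C closed : A ⊆ C}. Closed sets containing A: {α, β, γ}.
Intersecting these: cl(A) = {α, β, γ}.
∂A = cl(A) ∖ int(A) = {α, β, γ} ∖ {α, γ} = {β}.


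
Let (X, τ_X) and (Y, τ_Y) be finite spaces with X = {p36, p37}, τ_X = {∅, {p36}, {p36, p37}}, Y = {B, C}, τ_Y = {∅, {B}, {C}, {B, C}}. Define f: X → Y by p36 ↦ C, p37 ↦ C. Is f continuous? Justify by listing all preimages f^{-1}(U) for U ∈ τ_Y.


f IS continuous.

Compute f^{-1}(U) for each U ∈ τ_Y:
  U = ∅: f^{-1}(U) = ∅ ∈ τ_X ✓.
  U = {B}: f^{-1}(U) = ∅ ∈ τ_X ✓.
  U = {C}: f^{-1}(U) = {p36, p37} ∈ τ_X ✓.
  U = {B, C}: f^{-1}(U) = {p36, p37} ∈ τ_X ✓.
Every preimage lies in τ_X, so f IS continuous.


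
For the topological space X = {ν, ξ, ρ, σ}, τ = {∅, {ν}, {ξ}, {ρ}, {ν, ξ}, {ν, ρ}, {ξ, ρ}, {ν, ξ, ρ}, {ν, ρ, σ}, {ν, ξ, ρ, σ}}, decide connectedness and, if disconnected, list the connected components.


(X, τ) is disconnected; components = [{ξ}, {ν, ρ, σ}].

Find clopen sets (U ∈ τ with X ∖ U ∈ τ):
  U = ∅, X ∖ U = {ν, ξ, ρ, σ} — both open, so U is clopen.
  U = {ξ}, X ∖ U = {ν, ρ, σ} — both open, so U is clopen.
  U = {ν, ρ, σ}, X ∖ U = {ξ} — both open, so U is clopen.
  U = {ν, ξ, ρ, σ}, X ∖ U = ∅ — both open, so U is clopen.
Nontrivial clopen(s) exist: e.g. {ν, ρ, σ}. So (X, τ) is disconnected.
Compute connected components by grouping points that agree on all clopens:
  component: {ξ}
  component: {ν, ρ, σ}


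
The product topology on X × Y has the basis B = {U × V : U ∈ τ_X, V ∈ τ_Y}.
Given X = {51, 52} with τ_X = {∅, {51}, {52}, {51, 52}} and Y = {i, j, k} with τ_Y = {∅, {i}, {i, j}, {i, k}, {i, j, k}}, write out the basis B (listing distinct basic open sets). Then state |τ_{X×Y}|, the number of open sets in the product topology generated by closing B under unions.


Basis B = {∅ × ∅, {51} × {i}, {52} × {i}, {51} × {i, j}, {51} × {i, k}, {51, 52} × {i}, {52} × {i, j}, {52} × {i, k}, {51} × {i, j, k}, {52} × {i, j, k}, {51, 52} × {i, j}, {51, 52} × {i, k}, {51, 52} × {i, j, k}}; |τ_{X×Y}| = 25.

Enumerate products U × V with U ∈ τ_X, V ∈ τ_Y (deduplicated):
  ∅ × ∅ = {} (∅)
  {51} × {i} = {(51,i)}
  {52} × {i} = {(52,i)}
  {51} × {i, j} = {(51,i), (51,j)}
  {51} × {i, k} = {(51,i), (51,k)}
  {51, 52} × {i} = {(51,i), (52,i)}
  {52} × {i, j} = {(52,i), (52,j)}
  {52} × {i, k} = {(52,i), (52,k)}
  {51} × {i, j, k} = {(51,i), (51,j), (51,k)}
  {52} × {i, j, k} = {(52,i), (52,j), (52,k)}
  {51, 52} × {i, j} = {(51,i), (51,j), (52,i), (52,j)}
  {51, 52} × {i, k} = {(51,i), (51,k), (52,i), (52,k)}
  {51, 52} × {i, j, k} = {(51,i), (51,j), (51,k), (52,i), (52,j), (52,k)}
These 13 distinct sets form the basis B.
Close under arbitrary unions to get τ_{X×Y}; counting gives |τ_{X×Y}| = 25.
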